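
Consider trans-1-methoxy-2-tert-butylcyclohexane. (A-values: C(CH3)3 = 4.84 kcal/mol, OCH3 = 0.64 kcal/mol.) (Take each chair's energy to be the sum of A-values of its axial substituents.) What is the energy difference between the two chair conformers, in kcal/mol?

C1 and C2 have opposite parity, so for the trans isomer the two substituents are e,e in one chair and a,a in the other.
Chair I (tert-butyl axial, methoxy axial): E = 5.48 kcal/mol.
Chair II (tert-butyl equatorial, methoxy equatorial): E = 0.00 kcal/mol.
ΔE = 5.48 − 0.00 = 5.48 kcal/mol; chair II is more stable.

5.48 kcal/mol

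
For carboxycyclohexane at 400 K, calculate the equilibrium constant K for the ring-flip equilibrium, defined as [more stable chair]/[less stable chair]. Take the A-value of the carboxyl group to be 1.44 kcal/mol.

One chair has the carboxyl group axial (E = 1.44 kcal/mol) and the other has it equatorial (E = 0).
ΔG = 1.44 kcal/mol between the two chairs.
K = exp(ΔG/RT) with R = 1.987×10⁻³ kcal mol⁻¹ K⁻¹ and T = 400 K gives K ≈ 6.12.

K ≈ 6.12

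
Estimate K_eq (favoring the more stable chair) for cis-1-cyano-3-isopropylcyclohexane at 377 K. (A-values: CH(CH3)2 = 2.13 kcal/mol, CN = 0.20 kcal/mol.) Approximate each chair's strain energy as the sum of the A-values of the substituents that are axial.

K ≈ 22.4

C1 and C3 have the same parity, so for the cis isomer the two substituents are e,e in one chair and a,a in the other.
Chair I (isopropyl axial, cyano axial): E = 2.33 kcal/mol; chair II (isopropyl equatorial, cyano equatorial): E = 0.00 kcal/mol.
ΔG = 2.33 kcal/mol between the two chairs.
K = exp(ΔG/RT) with R = 1.987×10⁻³ kcal mol⁻¹ K⁻¹ and T = 377 K gives K ≈ 22.4.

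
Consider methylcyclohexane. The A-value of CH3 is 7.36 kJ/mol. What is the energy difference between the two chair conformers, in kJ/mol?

A monosubstituted cyclohexane has one chair with the methyl group axial (E = A = 7.36 kJ/mol) and one with it equatorial (E = 0).
ΔE = 7.36 − 0 = 7.36 kJ/mol.

7.36 kJ/mol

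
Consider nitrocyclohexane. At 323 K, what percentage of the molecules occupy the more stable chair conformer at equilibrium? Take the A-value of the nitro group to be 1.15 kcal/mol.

85.7%

One chair has the nitro group axial (E = 1.15 kcal/mol) and the other has it equatorial (E = 0).
ΔG = 1.15 kcal/mol between the two chairs.
K = exp(ΔG/RT) with R = 1.987×10⁻³ kcal mol⁻¹ K⁻¹ and T = 323 K gives K ≈ 6.
Fraction in the lower-energy chair = K/(K+1) = 85.7%.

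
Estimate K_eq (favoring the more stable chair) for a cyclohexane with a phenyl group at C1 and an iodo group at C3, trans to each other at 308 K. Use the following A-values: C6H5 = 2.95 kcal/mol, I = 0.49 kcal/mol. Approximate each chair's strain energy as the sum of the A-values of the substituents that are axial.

C1 and C3 have the same parity, so for the trans isomer the two substituents are one axial and one equatorial in each chair.
Chair I (phenyl axial, iodo equatorial): E = 2.95 kcal/mol; chair II (phenyl equatorial, iodo axial): E = 0.49 kcal/mol.
ΔG = 2.46 kcal/mol between the two chairs.
K = exp(ΔG/RT) with R = 1.987×10⁻³ kcal mol⁻¹ K⁻¹ and T = 308 K gives K ≈ 55.7.

K ≈ 55.7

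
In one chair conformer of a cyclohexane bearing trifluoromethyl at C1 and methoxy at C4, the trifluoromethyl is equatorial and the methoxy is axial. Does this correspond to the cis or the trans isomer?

C1 and C4 have opposite parity, so their axial bonds point in opposite directions.
With opposite-parity carbons, two substituents on the same face are one axial and one equatorial; opposite faces give both axial or both equatorial.
Here the groups are equatorial/axial → same face → cis.

cis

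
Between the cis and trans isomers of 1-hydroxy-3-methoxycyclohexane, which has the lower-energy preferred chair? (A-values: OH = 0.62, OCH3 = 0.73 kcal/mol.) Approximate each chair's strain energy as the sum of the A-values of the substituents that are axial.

At 1,3 positions (parity same): cis → (e,e or a,a); trans → (a,e or e,a).
Best chair for cis: E = 0.00 kcal/mol; best chair for trans: E = 0.62 kcal/mol.
The cis isomer is lower by 0.62 kcal/mol.

cis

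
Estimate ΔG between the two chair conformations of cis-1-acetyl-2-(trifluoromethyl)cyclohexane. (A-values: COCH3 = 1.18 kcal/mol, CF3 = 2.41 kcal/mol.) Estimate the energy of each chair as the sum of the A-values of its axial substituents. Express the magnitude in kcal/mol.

1.23 kcal/mol

C1 and C2 have opposite parity, so for the cis isomer the two substituents are one axial and one equatorial in each chair.
Chair I (acetyl axial, trifluoromethyl equatorial): E = 1.18 kcal/mol.
Chair II (acetyl equatorial, trifluoromethyl axial): E = 2.41 kcal/mol.
ΔE = 2.41 − 1.18 = 1.23 kcal/mol; chair I is more stable.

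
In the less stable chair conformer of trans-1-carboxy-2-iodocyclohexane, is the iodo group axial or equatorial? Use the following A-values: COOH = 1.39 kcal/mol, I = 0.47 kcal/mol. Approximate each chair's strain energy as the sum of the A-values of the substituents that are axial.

axial

C1 and C2 have opposite parity, so for the trans isomer the two substituents are e,e in one chair and a,a in the other.
Chair I (carboxyl axial, iodo axial): E = 1.86 kcal/mol.
Chair II (carboxyl equatorial, iodo equatorial): E = 0.00 kcal/mol.
Chair I is the less stable (higher-energy) conformer, and in that chair the iodo group is axial.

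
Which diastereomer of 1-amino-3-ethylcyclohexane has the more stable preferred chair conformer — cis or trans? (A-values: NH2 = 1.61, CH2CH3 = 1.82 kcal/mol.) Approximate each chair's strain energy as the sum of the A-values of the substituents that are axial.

At 1,3 positions (parity same): cis → (e,e or a,a); trans → (a,e or e,a).
Best chair for cis: E = 0.00 kcal/mol; best chair for trans: E = 1.61 kcal/mol.
The cis isomer is lower by 1.61 kcal/mol.

cis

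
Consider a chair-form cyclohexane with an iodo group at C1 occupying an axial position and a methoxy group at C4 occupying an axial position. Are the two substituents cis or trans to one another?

C1 and C4 have opposite parity, so their axial bonds point in opposite directions.
With opposite-parity carbons, two substituents on the same face are one axial and one equatorial; opposite faces give both axial or both equatorial.
Here the groups are axial/axial → opposite face → trans.

trans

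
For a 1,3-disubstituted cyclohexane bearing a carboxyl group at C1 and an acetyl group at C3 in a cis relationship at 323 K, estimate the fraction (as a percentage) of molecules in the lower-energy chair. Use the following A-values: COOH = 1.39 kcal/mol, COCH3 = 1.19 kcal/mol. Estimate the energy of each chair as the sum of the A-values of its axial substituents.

C1 and C3 have the same parity, so for the cis isomer the two substituents are e,e in one chair and a,a in the other.
Chair I (carboxyl axial, acetyl axial): E = 2.58 kcal/mol; chair II (carboxyl equatorial, acetyl equatorial): E = 0.00 kcal/mol.
ΔG = 2.58 kcal/mol between the two chairs.
K = exp(ΔG/RT) with R = 1.987×10⁻³ kcal mol⁻¹ K⁻¹ and T = 323 K gives K ≈ 55.7.
Fraction in the lower-energy chair = K/(K+1) = 98.2%.

98.2%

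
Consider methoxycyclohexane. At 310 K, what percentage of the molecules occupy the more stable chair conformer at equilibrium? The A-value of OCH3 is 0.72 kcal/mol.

76.3%

One chair has the methoxy group axial (E = 0.72 kcal/mol) and the other has it equatorial (E = 0).
ΔG = 0.72 kcal/mol between the two chairs.
K = exp(ΔG/RT) with R = 1.987×10⁻³ kcal mol⁻¹ K⁻¹ and T = 310 K gives K ≈ 3.22.
Fraction in the lower-energy chair = K/(K+1) = 76.3%.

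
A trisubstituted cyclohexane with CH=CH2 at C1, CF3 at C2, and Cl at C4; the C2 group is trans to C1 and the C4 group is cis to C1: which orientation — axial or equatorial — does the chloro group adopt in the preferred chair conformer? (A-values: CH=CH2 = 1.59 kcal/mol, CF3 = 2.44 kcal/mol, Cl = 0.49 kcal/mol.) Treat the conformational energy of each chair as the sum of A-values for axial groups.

Chair I (vinyl axial, trifluoromethyl axial, chloro equatorial): E = 4.03 kcal/mol.
Chair II (vinyl equatorial, trifluoromethyl equatorial, chloro axial): E = 0.49 kcal/mol.
Chair II is the more stable (lower-energy) conformer, and in that chair the chloro group is axial.

axial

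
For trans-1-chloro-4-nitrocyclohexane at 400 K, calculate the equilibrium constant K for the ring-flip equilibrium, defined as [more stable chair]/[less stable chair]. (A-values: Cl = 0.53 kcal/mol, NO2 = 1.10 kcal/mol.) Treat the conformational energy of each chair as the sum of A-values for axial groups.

K ≈ 7.77

C1 and C4 have opposite parity, so for the trans isomer the two substituents are e,e in one chair and a,a in the other.
Chair I (chloro axial, nitro axial): E = 1.63 kcal/mol; chair II (chloro equatorial, nitro equatorial): E = 0.00 kcal/mol.
ΔG = 1.63 kcal/mol between the two chairs.
K = exp(ΔG/RT) with R = 1.987×10⁻³ kcal mol⁻¹ K⁻¹ and T = 400 K gives K ≈ 7.77.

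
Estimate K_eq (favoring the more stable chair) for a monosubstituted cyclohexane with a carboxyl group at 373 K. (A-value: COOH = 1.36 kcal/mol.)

One chair has the carboxyl group axial (E = 1.36 kcal/mol) and the other has it equatorial (E = 0).
ΔG = 1.36 kcal/mol between the two chairs.
K = exp(ΔG/RT) with R = 1.987×10⁻³ kcal mol⁻¹ K⁻¹ and T = 373 K gives K ≈ 6.27.

K ≈ 6.27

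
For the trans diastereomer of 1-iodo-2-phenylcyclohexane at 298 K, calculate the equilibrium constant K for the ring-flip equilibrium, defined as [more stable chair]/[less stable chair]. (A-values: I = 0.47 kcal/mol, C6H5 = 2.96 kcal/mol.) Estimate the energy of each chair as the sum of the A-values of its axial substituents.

C1 and C2 have opposite parity, so for the trans isomer the two substituents are e,e in one chair and a,a in the other.
Chair I (iodo axial, phenyl axial): E = 3.43 kcal/mol; chair II (iodo equatorial, phenyl equatorial): E = 0.00 kcal/mol.
ΔG = 3.43 kcal/mol between the two chairs.
K = exp(ΔG/RT) with R = 1.987×10⁻³ kcal mol⁻¹ K⁻¹ and T = 298 K gives K ≈ 328.

K ≈ 328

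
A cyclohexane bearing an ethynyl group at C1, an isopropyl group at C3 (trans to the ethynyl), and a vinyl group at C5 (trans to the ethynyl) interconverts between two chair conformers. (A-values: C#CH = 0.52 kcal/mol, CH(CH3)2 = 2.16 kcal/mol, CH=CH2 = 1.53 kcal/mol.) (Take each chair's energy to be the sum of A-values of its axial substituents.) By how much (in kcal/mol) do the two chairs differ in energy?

3.17 kcal/mol

Chair I (ethynyl axial, isopropyl equatorial, vinyl equatorial): E = 0.52 kcal/mol.
Chair II (ethynyl equatorial, isopropyl axial, vinyl axial): E = 3.69 kcal/mol.
ΔE = 3.69 − 0.52 = 3.17 kcal/mol; chair I is more stable.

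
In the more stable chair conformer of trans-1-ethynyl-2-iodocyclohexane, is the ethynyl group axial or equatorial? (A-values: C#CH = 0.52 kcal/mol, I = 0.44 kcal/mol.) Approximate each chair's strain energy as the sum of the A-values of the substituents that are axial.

equatorial

C1 and C2 have opposite parity, so for the trans isomer the two substituents are e,e in one chair and a,a in the other.
Chair I (ethynyl axial, iodo axial): E = 0.96 kcal/mol.
Chair II (ethynyl equatorial, iodo equatorial): E = 0.00 kcal/mol.
Chair II is the more stable (lower-energy) conformer, and in that chair the ethynyl group is equatorial.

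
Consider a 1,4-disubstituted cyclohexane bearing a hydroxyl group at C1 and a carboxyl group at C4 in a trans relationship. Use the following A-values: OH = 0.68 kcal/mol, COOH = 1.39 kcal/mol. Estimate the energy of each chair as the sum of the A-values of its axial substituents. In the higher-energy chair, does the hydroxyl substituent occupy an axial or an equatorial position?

axial

C1 and C4 have opposite parity, so for the trans isomer the two substituents are e,e in one chair and a,a in the other.
Chair I (hydroxyl axial, carboxyl axial): E = 2.07 kcal/mol.
Chair II (hydroxyl equatorial, carboxyl equatorial): E = 0.00 kcal/mol.
Chair I is the less stable (higher-energy) conformer, and in that chair the hydroxyl group is axial.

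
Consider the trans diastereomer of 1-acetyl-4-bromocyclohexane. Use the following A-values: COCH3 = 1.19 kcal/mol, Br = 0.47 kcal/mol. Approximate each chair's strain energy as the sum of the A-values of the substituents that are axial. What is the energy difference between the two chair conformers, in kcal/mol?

1.66 kcal/mol

C1 and C4 have opposite parity, so for the trans isomer the two substituents are e,e in one chair and a,a in the other.
Chair I (acetyl axial, bromo axial): E = 1.66 kcal/mol.
Chair II (acetyl equatorial, bromo equatorial): E = 0.00 kcal/mol.
ΔE = 1.66 − 0.00 = 1.66 kcal/mol; chair II is more stable.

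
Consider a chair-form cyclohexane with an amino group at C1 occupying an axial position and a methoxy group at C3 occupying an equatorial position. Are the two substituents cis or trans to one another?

C1 and C3 have the same parity, so their axial bonds point in the same direction.
With same-parity carbons, two substituents on the same face are both axial or both equatorial; opposite faces give one of each.
Here the groups are axial/equatorial → opposite face → trans.

trans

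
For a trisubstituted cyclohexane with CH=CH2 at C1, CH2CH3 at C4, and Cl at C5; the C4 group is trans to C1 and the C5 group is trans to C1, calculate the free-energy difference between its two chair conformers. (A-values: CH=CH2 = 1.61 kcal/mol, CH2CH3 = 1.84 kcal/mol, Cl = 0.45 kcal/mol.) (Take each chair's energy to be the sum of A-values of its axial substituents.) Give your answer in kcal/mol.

3.00 kcal/mol

Chair I (vinyl axial, ethyl axial, chloro equatorial): E = 3.45 kcal/mol.
Chair II (vinyl equatorial, ethyl equatorial, chloro axial): E = 0.45 kcal/mol.
ΔE = 3.45 − 0.45 = 3.00 kcal/mol; chair II is more stable.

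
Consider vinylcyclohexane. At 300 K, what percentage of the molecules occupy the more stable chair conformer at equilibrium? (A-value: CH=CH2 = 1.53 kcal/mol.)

92.9%

One chair has the vinyl group axial (E = 1.53 kcal/mol) and the other has it equatorial (E = 0).
ΔG = 1.53 kcal/mol between the two chairs.
K = exp(ΔG/RT) with R = 1.987×10⁻³ kcal mol⁻¹ K⁻¹ and T = 300 K gives K ≈ 13.
Fraction in the lower-energy chair = K/(K+1) = 92.9%.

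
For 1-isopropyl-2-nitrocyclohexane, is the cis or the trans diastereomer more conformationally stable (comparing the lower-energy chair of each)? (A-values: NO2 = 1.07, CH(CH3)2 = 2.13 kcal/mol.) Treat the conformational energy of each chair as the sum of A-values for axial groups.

trans

At 1,2 positions (parity opposite): cis → (a,e or e,a); trans → (e,e or a,a).
Best chair for cis: E = 1.07 kcal/mol; best chair for trans: E = 0.00 kcal/mol.
The trans isomer is lower by 1.07 kcal/mol.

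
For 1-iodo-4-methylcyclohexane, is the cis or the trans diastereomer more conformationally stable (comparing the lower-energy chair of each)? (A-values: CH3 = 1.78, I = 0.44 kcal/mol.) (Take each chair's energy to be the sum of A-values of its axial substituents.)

At 1,4 positions (parity opposite): cis → (a,e or e,a); trans → (e,e or a,a).
Best chair for cis: E = 0.44 kcal/mol; best chair for trans: E = 0.00 kcal/mol.
The trans isomer is lower by 0.44 kcal/mol.

trans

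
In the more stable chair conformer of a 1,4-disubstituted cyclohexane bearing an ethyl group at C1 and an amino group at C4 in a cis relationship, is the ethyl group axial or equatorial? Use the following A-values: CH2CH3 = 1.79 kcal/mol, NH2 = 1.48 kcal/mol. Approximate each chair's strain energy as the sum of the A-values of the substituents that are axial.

C1 and C4 have opposite parity, so for the cis isomer the two substituents are one axial and one equatorial in each chair.
Chair I (ethyl axial, amino equatorial): E = 1.79 kcal/mol.
Chair II (ethyl equatorial, amino axial): E = 1.48 kcal/mol.
Chair II is the more stable (lower-energy) conformer, and in that chair the ethyl group is equatorial.

equatorial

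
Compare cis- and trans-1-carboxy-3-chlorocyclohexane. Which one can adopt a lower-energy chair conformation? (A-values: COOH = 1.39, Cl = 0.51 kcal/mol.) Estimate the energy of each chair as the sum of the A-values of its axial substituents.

cis

At 1,3 positions (parity same): cis → (e,e or a,a); trans → (a,e or e,a).
Best chair for cis: E = 0.00 kcal/mol; best chair for trans: E = 0.51 kcal/mol.
The cis isomer is lower by 0.51 kcal/mol.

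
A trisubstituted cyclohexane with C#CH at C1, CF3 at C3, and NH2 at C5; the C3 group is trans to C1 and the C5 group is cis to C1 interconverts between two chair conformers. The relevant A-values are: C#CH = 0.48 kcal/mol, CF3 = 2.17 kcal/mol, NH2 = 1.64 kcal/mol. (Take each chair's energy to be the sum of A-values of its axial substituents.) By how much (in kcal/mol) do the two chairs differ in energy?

Chair I (ethynyl axial, trifluoromethyl equatorial, amino axial): E = 2.12 kcal/mol.
Chair II (ethynyl equatorial, trifluoromethyl axial, amino equatorial): E = 2.17 kcal/mol.
ΔE = 2.17 − 2.12 = 0.05 kcal/mol; chair I is more stable.

0.05 kcal/mol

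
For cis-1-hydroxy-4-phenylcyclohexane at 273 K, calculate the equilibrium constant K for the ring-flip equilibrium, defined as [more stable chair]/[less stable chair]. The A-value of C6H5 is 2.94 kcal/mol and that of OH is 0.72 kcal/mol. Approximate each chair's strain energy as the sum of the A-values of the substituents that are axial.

C1 and C4 have opposite parity, so for the cis isomer the two substituents are one axial and one equatorial in each chair.
Chair I (phenyl axial, hydroxyl equatorial): E = 2.94 kcal/mol; chair II (phenyl equatorial, hydroxyl axial): E = 0.72 kcal/mol.
ΔG = 2.22 kcal/mol between the two chairs.
K = exp(ΔG/RT) with R = 1.987×10⁻³ kcal mol⁻¹ K⁻¹ and T = 273 K gives K ≈ 59.9.

K ≈ 59.9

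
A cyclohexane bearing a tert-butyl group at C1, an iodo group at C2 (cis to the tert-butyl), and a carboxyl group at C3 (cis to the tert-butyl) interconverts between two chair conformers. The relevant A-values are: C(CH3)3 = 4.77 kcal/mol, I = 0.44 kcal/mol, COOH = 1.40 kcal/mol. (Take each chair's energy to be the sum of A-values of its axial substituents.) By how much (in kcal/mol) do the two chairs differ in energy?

5.73 kcal/mol

Chair I (tert-butyl axial, iodo equatorial, carboxyl axial): E = 6.17 kcal/mol.
Chair II (tert-butyl equatorial, iodo axial, carboxyl equatorial): E = 0.44 kcal/mol.
ΔE = 6.17 − 0.44 = 5.73 kcal/mol; chair II is more stable.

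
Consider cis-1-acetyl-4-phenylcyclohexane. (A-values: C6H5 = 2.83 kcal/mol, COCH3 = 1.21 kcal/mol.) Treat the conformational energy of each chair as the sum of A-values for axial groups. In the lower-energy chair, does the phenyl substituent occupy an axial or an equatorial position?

equatorial

C1 and C4 have opposite parity, so for the cis isomer the two substituents are one axial and one equatorial in each chair.
Chair I (phenyl axial, acetyl equatorial): E = 2.83 kcal/mol.
Chair II (phenyl equatorial, acetyl axial): E = 1.21 kcal/mol.
Chair II is the more stable (lower-energy) conformer, and in that chair the phenyl group is equatorial.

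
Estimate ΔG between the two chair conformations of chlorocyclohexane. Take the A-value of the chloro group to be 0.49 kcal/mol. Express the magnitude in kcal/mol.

0.49 kcal/mol

A monosubstituted cyclohexane has one chair with the chloro group axial (E = A = 0.49 kcal/mol) and one with it equatorial (E = 0).
ΔE = 0.49 − 0 = 0.49 kcal/mol.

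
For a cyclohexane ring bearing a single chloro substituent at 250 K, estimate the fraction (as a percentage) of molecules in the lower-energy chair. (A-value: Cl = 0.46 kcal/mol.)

One chair has the chloro group axial (E = 0.46 kcal/mol) and the other has it equatorial (E = 0).
ΔG = 0.46 kcal/mol between the two chairs.
K = exp(ΔG/RT) with R = 1.987×10⁻³ kcal mol⁻¹ K⁻¹ and T = 250 K gives K ≈ 2.52.
Fraction in the lower-energy chair = K/(K+1) = 71.6%.

71.6%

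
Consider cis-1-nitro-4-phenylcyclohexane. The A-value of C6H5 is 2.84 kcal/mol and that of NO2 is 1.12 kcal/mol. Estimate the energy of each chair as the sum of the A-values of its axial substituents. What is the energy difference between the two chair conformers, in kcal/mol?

C1 and C4 have opposite parity, so for the cis isomer the two substituents are one axial and one equatorial in each chair.
Chair I (phenyl axial, nitro equatorial): E = 2.84 kcal/mol.
Chair II (phenyl equatorial, nitro axial): E = 1.12 kcal/mol.
ΔE = 2.84 − 1.12 = 1.72 kcal/mol; chair II is more stable.

1.72 kcal/mol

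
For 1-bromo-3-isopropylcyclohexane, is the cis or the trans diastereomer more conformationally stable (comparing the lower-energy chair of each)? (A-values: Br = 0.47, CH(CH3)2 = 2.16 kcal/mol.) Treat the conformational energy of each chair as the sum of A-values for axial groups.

cis

At 1,3 positions (parity same): cis → (e,e or a,a); trans → (a,e or e,a).
Best chair for cis: E = 0.00 kcal/mol; best chair for trans: E = 0.47 kcal/mol.
The cis isomer is lower by 0.47 kcal/mol.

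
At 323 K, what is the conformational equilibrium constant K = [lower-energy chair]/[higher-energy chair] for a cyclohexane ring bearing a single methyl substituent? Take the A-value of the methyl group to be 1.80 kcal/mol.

One chair has the methyl group axial (E = 1.80 kcal/mol) and the other has it equatorial (E = 0).
ΔG = 1.80 kcal/mol between the two chairs.
K = exp(ΔG/RT) with R = 1.987×10⁻³ kcal mol⁻¹ K⁻¹ and T = 323 K gives K ≈ 16.5.

K ≈ 16.5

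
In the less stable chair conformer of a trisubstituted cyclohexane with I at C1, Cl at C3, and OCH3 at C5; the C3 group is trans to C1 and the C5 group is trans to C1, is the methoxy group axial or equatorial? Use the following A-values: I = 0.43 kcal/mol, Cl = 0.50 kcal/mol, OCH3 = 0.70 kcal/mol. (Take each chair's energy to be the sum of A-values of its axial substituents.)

axial

Chair I (iodo axial, chloro equatorial, methoxy equatorial): E = 0.43 kcal/mol.
Chair II (iodo equatorial, chloro axial, methoxy axial): E = 1.20 kcal/mol.
Chair II is the less stable (higher-energy) conformer, and in that chair the methoxy group is axial.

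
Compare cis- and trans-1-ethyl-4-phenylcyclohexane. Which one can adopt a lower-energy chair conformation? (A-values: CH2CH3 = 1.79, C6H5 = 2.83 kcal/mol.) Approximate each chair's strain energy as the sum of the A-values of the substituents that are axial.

At 1,4 positions (parity opposite): cis → (a,e or e,a); trans → (e,e or a,a).
Best chair for cis: E = 1.79 kcal/mol; best chair for trans: E = 0.00 kcal/mol.
The trans isomer is lower by 1.79 kcal/mol.

trans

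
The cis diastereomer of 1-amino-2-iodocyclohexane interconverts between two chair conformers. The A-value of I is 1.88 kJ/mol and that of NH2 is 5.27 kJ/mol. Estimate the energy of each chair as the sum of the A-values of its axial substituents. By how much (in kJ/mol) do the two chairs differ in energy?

3.39 kJ/mol

C1 and C2 have opposite parity, so for the cis isomer the two substituents are one axial and one equatorial in each chair.
Chair I (iodo axial, amino equatorial): E = 1.88 kJ/mol.
Chair II (iodo equatorial, amino axial): E = 5.27 kJ/mol.
ΔE = 5.27 − 1.88 = 3.39 kJ/mol; chair I is more stable.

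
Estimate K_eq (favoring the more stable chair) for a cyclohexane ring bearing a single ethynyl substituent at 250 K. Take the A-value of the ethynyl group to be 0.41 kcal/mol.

One chair has the ethynyl group axial (E = 0.41 kcal/mol) and the other has it equatorial (E = 0).
ΔG = 0.41 kcal/mol between the two chairs.
K = exp(ΔG/RT) with R = 1.987×10⁻³ kcal mol⁻¹ K⁻¹ and T = 250 K gives K ≈ 2.28.

K ≈ 2.28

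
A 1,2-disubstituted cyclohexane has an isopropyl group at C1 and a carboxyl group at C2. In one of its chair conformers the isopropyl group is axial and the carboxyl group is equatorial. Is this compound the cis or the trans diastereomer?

cis

C1 and C2 have opposite parity, so their axial bonds point in opposite directions.
With opposite-parity carbons, two substituents on the same face are one axial and one equatorial; opposite faces give both axial or both equatorial.
Here the groups are axial/equatorial → same face → cis.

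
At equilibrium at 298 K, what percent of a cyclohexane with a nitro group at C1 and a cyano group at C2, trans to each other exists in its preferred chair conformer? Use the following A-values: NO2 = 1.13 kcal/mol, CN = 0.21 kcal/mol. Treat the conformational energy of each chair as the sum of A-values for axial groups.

90.6%

C1 and C2 have opposite parity, so for the trans isomer the two substituents are e,e in one chair and a,a in the other.
Chair I (nitro axial, cyano axial): E = 1.34 kcal/mol; chair II (nitro equatorial, cyano equatorial): E = 0.00 kcal/mol.
ΔG = 1.34 kcal/mol between the two chairs.
K = exp(ΔG/RT) with R = 1.987×10⁻³ kcal mol⁻¹ K⁻¹ and T = 298 K gives K ≈ 9.61.
Fraction in the lower-energy chair = K/(K+1) = 90.6%.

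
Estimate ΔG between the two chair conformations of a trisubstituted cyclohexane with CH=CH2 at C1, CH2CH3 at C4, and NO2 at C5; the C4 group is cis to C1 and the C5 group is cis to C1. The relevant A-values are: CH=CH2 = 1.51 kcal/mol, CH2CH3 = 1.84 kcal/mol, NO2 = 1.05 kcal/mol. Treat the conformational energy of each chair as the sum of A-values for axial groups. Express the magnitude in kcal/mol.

0.72 kcal/mol

Chair I (vinyl axial, ethyl equatorial, nitro axial): E = 2.56 kcal/mol.
Chair II (vinyl equatorial, ethyl axial, nitro equatorial): E = 1.84 kcal/mol.
ΔE = 2.56 − 1.84 = 0.72 kcal/mol; chair II is more stable.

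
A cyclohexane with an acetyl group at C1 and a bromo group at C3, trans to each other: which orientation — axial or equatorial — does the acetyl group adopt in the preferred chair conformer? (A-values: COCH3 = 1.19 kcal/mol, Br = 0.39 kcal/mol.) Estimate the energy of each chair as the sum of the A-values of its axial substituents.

equatorial

C1 and C3 have the same parity, so for the trans isomer the two substituents are one axial and one equatorial in each chair.
Chair I (acetyl axial, bromo equatorial): E = 1.19 kcal/mol.
Chair II (acetyl equatorial, bromo axial): E = 0.39 kcal/mol.
Chair II is the more stable (lower-energy) conformer, and in that chair the acetyl group is equatorial.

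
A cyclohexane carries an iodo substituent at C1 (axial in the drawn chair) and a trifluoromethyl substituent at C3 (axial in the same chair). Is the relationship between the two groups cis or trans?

C1 and C3 have the same parity, so their axial bonds point in the same direction.
With same-parity carbons, two substituents on the same face are both axial or both equatorial; opposite faces give one of each.
Here the groups are axial/axial → same face → cis.

cis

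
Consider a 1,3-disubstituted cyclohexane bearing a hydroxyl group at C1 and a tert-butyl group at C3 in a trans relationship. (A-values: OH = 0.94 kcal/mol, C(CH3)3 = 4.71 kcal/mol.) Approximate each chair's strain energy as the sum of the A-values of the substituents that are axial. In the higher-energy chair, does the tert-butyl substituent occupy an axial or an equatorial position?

axial

C1 and C3 have the same parity, so for the trans isomer the two substituents are one axial and one equatorial in each chair.
Chair I (hydroxyl axial, tert-butyl equatorial): E = 0.94 kcal/mol.
Chair II (hydroxyl equatorial, tert-butyl axial): E = 4.71 kcal/mol.
Chair II is the less stable (higher-energy) conformer, and in that chair the tert-butyl group is axial.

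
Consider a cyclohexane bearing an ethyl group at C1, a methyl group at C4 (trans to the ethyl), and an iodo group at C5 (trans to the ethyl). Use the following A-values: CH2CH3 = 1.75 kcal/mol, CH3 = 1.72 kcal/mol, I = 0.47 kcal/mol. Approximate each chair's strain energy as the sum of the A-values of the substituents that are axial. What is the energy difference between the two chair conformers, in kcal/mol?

Chair I (ethyl axial, methyl axial, iodo equatorial): E = 3.47 kcal/mol.
Chair II (ethyl equatorial, methyl equatorial, iodo axial): E = 0.47 kcal/mol.
ΔE = 3.47 − 0.47 = 3.00 kcal/mol; chair II is more stable.

3.00 kcal/mol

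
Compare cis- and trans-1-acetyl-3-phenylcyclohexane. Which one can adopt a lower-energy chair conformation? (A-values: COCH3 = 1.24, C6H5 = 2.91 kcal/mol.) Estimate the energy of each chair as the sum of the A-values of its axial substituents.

cis

At 1,3 positions (parity same): cis → (e,e or a,a); trans → (a,e or e,a).
Best chair for cis: E = 0.00 kcal/mol; best chair for trans: E = 1.24 kcal/mol.
The cis isomer is lower by 1.24 kcal/mol.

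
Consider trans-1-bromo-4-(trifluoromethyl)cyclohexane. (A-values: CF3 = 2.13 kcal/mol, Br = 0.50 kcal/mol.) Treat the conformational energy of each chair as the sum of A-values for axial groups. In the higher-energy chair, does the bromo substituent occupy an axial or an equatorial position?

axial

C1 and C4 have opposite parity, so for the trans isomer the two substituents are e,e in one chair and a,a in the other.
Chair I (trifluoromethyl axial, bromo axial): E = 2.63 kcal/mol.
Chair II (trifluoromethyl equatorial, bromo equatorial): E = 0.00 kcal/mol.
Chair I is the less stable (higher-energy) conformer, and in that chair the bromo group is axial.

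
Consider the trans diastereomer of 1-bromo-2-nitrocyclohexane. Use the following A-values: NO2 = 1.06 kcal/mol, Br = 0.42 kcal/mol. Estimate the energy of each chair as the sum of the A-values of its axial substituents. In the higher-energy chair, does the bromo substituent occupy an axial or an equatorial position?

axial

C1 and C2 have opposite parity, so for the trans isomer the two substituents are e,e in one chair and a,a in the other.
Chair I (nitro axial, bromo axial): E = 1.48 kcal/mol.
Chair II (nitro equatorial, bromo equatorial): E = 0.00 kcal/mol.
Chair I is the less stable (higher-energy) conformer, and in that chair the bromo group is axial.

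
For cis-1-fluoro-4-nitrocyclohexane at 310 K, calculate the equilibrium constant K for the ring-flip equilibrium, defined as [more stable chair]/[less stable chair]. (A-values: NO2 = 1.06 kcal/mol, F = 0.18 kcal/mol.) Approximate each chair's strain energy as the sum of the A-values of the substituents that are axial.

C1 and C4 have opposite parity, so for the cis isomer the two substituents are one axial and one equatorial in each chair.
Chair I (nitro axial, fluoro equatorial): E = 1.06 kcal/mol; chair II (nitro equatorial, fluoro axial): E = 0.18 kcal/mol.
ΔG = 0.88 kcal/mol between the two chairs.
K = exp(ΔG/RT) with R = 1.987×10⁻³ kcal mol⁻¹ K⁻¹ and T = 310 K gives K ≈ 4.17.

K ≈ 4.17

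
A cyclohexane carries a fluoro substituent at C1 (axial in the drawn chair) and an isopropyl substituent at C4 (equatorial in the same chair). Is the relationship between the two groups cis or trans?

C1 and C4 have opposite parity, so their axial bonds point in opposite directions.
With opposite-parity carbons, two substituents on the same face are one axial and one equatorial; opposite faces give both axial or both equatorial.
Here the groups are axial/equatorial → same face → cis.

cis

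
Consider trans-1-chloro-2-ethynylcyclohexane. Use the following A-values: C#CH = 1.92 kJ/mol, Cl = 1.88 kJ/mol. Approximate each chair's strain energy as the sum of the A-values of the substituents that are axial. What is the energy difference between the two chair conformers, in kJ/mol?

3.80 kJ/mol

C1 and C2 have opposite parity, so for the trans isomer the two substituents are e,e in one chair and a,a in the other.
Chair I (ethynyl axial, chloro axial): E = 3.80 kJ/mol.
Chair II (ethynyl equatorial, chloro equatorial): E = 0.00 kJ/mol.
ΔE = 3.80 − 0.00 = 3.80 kJ/mol; chair II is more stable.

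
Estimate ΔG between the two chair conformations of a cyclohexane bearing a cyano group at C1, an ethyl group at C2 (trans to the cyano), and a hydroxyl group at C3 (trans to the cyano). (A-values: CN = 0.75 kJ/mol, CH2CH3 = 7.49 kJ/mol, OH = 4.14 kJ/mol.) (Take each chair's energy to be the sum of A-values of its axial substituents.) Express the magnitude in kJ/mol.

Chair I (cyano axial, ethyl axial, hydroxyl equatorial): E = 8.24 kJ/mol.
Chair II (cyano equatorial, ethyl equatorial, hydroxyl axial): E = 4.14 kJ/mol.
ΔE = 8.24 − 4.14 = 4.10 kJ/mol; chair II is more stable.

4.10 kJ/mol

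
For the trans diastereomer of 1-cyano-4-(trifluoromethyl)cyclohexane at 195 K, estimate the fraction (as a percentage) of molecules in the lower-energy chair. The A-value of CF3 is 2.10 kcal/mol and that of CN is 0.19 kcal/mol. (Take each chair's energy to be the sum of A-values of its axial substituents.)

99.7%

C1 and C4 have opposite parity, so for the trans isomer the two substituents are e,e in one chair and a,a in the other.
Chair I (trifluoromethyl axial, cyano axial): E = 2.29 kcal/mol; chair II (trifluoromethyl equatorial, cyano equatorial): E = 0.00 kcal/mol.
ΔG = 2.29 kcal/mol between the two chairs.
K = exp(ΔG/RT) with R = 1.987×10⁻³ kcal mol⁻¹ K⁻¹ and T = 195 K gives K ≈ 369.
Fraction in the lower-energy chair = K/(K+1) = 99.7%.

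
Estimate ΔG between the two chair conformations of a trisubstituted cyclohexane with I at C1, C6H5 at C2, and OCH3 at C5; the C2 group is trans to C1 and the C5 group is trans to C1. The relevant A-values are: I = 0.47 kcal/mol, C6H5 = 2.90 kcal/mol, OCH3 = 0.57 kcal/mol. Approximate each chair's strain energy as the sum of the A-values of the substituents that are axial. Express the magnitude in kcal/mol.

2.80 kcal/mol

Chair I (iodo axial, phenyl axial, methoxy equatorial): E = 3.37 kcal/mol.
Chair II (iodo equatorial, phenyl equatorial, methoxy axial): E = 0.57 kcal/mol.
ΔE = 3.37 − 0.57 = 2.80 kcal/mol; chair II is more stable.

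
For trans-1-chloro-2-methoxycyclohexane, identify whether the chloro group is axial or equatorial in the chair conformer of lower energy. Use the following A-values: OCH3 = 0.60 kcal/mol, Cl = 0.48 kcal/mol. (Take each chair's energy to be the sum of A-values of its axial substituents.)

equatorial

C1 and C2 have opposite parity, so for the trans isomer the two substituents are e,e in one chair and a,a in the other.
Chair I (methoxy axial, chloro axial): E = 1.08 kcal/mol.
Chair II (methoxy equatorial, chloro equatorial): E = 0.00 kcal/mol.
Chair II is the more stable (lower-energy) conformer, and in that chair the chloro group is equatorial.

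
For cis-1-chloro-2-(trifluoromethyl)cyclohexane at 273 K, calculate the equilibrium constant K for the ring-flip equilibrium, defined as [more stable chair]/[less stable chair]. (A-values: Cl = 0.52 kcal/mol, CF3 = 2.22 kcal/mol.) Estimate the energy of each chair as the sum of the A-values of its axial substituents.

C1 and C2 have opposite parity, so for the cis isomer the two substituents are one axial and one equatorial in each chair.
Chair I (chloro axial, trifluoromethyl equatorial): E = 0.52 kcal/mol; chair II (chloro equatorial, trifluoromethyl axial): E = 2.22 kcal/mol.
ΔG = 1.70 kcal/mol between the two chairs.
K = exp(ΔG/RT) with R = 1.987×10⁻³ kcal mol⁻¹ K⁻¹ and T = 273 K gives K ≈ 23.

K ≈ 23.0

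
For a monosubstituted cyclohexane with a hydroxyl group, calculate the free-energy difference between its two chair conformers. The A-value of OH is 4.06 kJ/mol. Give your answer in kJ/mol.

4.06 kJ/mol

A monosubstituted cyclohexane has one chair with the hydroxyl group axial (E = A = 4.06 kJ/mol) and one with it equatorial (E = 0).
ΔE = 4.06 − 0 = 4.06 kJ/mol.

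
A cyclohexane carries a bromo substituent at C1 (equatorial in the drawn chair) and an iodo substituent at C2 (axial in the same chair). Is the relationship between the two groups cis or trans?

C1 and C2 have opposite parity, so their axial bonds point in opposite directions.
With opposite-parity carbons, two substituents on the same face are one axial and one equatorial; opposite faces give both axial or both equatorial.
Here the groups are equatorial/axial → same face → cis.

cis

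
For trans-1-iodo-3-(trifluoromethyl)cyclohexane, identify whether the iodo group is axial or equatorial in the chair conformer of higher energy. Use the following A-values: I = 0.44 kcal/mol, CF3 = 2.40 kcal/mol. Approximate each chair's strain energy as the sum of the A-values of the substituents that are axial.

C1 and C3 have the same parity, so for the trans isomer the two substituents are one axial and one equatorial in each chair.
Chair I (iodo axial, trifluoromethyl equatorial): E = 0.44 kcal/mol.
Chair II (iodo equatorial, trifluoromethyl axial): E = 2.40 kcal/mol.
Chair II is the less stable (higher-energy) conformer, and in that chair the iodo group is equatorial.

equatorial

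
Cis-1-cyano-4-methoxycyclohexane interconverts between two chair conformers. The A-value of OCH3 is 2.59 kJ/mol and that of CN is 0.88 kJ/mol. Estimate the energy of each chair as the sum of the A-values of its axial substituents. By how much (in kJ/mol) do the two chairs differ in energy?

1.71 kJ/mol

C1 and C4 have opposite parity, so for the cis isomer the two substituents are one axial and one equatorial in each chair.
Chair I (methoxy axial, cyano equatorial): E = 2.59 kJ/mol.
Chair II (methoxy equatorial, cyano axial): E = 0.88 kJ/mol.
ΔE = 2.59 − 0.88 = 1.71 kJ/mol; chair II is more stable.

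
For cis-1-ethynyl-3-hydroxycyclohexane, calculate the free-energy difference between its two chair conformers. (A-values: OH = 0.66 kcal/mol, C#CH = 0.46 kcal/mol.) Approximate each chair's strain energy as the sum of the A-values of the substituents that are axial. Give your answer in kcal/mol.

1.12 kcal/mol

C1 and C3 have the same parity, so for the cis isomer the two substituents are e,e in one chair and a,a in the other.
Chair I (hydroxyl axial, ethynyl axial): E = 1.12 kcal/mol.
Chair II (hydroxyl equatorial, ethynyl equatorial): E = 0.00 kcal/mol.
ΔE = 1.12 − 0.00 = 1.12 kcal/mol; chair II is more stable.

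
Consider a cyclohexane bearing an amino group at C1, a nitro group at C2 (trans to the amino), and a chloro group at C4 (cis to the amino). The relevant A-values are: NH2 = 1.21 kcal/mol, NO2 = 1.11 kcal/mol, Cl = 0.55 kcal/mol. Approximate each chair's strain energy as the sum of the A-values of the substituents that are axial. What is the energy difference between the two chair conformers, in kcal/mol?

Chair I (amino axial, nitro axial, chloro equatorial): E = 2.32 kcal/mol.
Chair II (amino equatorial, nitro equatorial, chloro axial): E = 0.55 kcal/mol.
ΔE = 2.32 − 0.55 = 1.77 kcal/mol; chair II is more stable.

1.77 kcal/mol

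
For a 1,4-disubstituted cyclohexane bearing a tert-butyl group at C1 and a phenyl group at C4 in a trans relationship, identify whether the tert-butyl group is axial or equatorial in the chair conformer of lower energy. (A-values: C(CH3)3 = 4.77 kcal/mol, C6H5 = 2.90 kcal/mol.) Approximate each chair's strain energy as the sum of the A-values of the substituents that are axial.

equatorial

C1 and C4 have opposite parity, so for the trans isomer the two substituents are e,e in one chair and a,a in the other.
Chair I (tert-butyl axial, phenyl axial): E = 7.67 kcal/mol.
Chair II (tert-butyl equatorial, phenyl equatorial): E = 0.00 kcal/mol.
Chair II is the more stable (lower-energy) conformer, and in that chair the tert-butyl group is equatorial.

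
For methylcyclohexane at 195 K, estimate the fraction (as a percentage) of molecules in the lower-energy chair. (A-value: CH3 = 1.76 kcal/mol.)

One chair has the methyl group axial (E = 1.76 kcal/mol) and the other has it equatorial (E = 0).
ΔG = 1.76 kcal/mol between the two chairs.
K = exp(ΔG/RT) with R = 1.987×10⁻³ kcal mol⁻¹ K⁻¹ and T = 195 K gives K ≈ 93.9.
Fraction in the lower-energy chair = K/(K+1) = 98.9%.

98.9%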